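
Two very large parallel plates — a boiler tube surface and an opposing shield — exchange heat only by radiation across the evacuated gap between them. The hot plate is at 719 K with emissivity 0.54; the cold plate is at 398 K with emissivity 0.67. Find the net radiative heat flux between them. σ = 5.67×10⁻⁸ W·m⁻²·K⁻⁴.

q ≈ 5860 W/m²

For two infinite grey parallel plates, q = σ(T₁⁴ − T₂⁴)/(1/ε₁ + 1/ε₂ − 1).
T₁⁴ − T₂⁴ = 2.672×10¹¹ − 2.509×10¹⁰ = 2.422×10¹¹ K⁴.
1/ε₁ + 1/ε₂ − 1 = 1.852 + 1.493 − 1 = 2.344.
q = 5.67×10⁻⁸ × 2.422×10¹¹ / 2.344.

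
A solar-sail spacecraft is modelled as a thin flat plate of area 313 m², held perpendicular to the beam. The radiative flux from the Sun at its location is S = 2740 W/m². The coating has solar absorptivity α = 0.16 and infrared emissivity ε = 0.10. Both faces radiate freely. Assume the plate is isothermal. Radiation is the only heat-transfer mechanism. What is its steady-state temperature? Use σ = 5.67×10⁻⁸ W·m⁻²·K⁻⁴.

At equilibrium, absorbed power = emitted power.
Absorbing cross-section = A = 313.0 m²; emitting surface = 2A = 626.0 m² (ratio 2).
αS·A_cross = εσ·A_surf·T⁴  ⇒  T⁴ = αS/(ε·2σ).
T⁴ = 0.160·2740/(0.10·2·5.67×10⁻⁸) = 3.866×10¹⁰ K⁴.
T = (3.866×10¹⁰)^(1/4).

T ≈ 443 K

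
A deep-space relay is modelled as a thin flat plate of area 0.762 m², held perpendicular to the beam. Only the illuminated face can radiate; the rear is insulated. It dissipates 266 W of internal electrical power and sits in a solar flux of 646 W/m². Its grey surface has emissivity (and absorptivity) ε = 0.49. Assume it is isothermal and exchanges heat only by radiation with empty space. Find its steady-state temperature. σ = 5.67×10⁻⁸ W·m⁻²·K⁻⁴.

At steady state, absorbed solar power + internal power = radiated power.
Absorbed: α·S·A_cross = 0.49·646·0.7620 = 241.2 W (cross-section A).
Total input = 241.2 + 266 = 507.2 W.
Radiated: εσ·A_surf·T⁴ with A_surf = A = 0.7620 m².
T⁴ = 507.2/(0.49·5.67×10⁻⁸·0.7620) = 2.396×10¹⁰ K⁴.

T ≈ 393 K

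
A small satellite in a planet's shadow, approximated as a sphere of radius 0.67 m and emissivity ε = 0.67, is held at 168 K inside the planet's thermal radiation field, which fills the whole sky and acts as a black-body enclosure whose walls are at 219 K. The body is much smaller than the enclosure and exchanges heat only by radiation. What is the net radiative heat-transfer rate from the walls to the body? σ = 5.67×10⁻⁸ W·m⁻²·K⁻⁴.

P_net ≈ 322 W

For a small grey body in a large enclosure: P_net = εσA(T_body⁴ − T_wall⁴).
A = 4πr² = 5.641 m²; T_body⁴ − T_wall⁴ = 7.966×10⁸ − 2.300×10⁹ = -1.504×10⁹ K⁴.
|P_net| = 0.67·5.67×10⁻⁸·5.641·1.504×10⁹.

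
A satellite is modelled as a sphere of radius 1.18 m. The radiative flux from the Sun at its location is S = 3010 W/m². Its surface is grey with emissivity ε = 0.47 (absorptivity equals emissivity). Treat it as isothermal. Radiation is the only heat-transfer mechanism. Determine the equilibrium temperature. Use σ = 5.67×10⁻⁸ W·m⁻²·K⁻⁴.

T ≈ 339 K

At equilibrium, absorbed power = emitted power.
Absorbing cross-section = πr² = 4.374 m²; emitting surface = 4πr² = 17.50 m² (ratio 4).
εS·A_cross = εσ·A_surf·T⁴  ⇒  T⁴ = S/(4σ)   (ε cancels).
T⁴ = 3010/(4·5.67×10⁻⁸) = 1.327×10¹⁰ K⁴.
T = (1.327×10¹⁰)^(1/4).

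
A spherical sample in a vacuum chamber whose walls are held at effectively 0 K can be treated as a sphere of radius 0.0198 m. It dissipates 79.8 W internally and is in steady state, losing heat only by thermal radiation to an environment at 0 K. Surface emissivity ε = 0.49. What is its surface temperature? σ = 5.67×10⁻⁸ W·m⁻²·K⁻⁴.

Steady state: internal power = radiated power, P = εσA T⁴.
Radiating area A = 4πr² = 0.004927 m².
T⁴ = P/(εσA) = 79.8/(0.49·5.67×10⁻⁸·0.004927) = 5.830×10¹¹ K⁴.
T = (5.830×10¹¹)^(1/4).

T ≈ 874 K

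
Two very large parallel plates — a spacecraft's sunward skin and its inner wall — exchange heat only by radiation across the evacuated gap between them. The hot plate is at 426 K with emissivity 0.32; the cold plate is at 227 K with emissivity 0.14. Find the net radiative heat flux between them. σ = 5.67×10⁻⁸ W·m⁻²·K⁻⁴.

q ≈ 185 W/m²

For two infinite grey parallel plates, q = σ(T₁⁴ − T₂⁴)/(1/ε₁ + 1/ε₂ − 1).
T₁⁴ − T₂⁴ = 3.293×10¹⁰ − 2.655×10⁹ = 3.028×10¹⁰ K⁴.
1/ε₁ + 1/ε₂ − 1 = 3.125 + 7.143 − 1 = 9.268.
q = 5.67×10⁻⁸ × 3.028×10¹⁰ / 9.268.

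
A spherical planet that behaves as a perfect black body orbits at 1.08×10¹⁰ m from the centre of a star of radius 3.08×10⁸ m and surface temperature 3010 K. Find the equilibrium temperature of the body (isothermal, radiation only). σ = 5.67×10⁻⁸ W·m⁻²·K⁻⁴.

T ≈ 359 K

The star's surface emits σT_*⁴; at distance d the flux is S = σT_*⁴(R_*/d)².
S = 5.67×10⁻⁸·(3010)⁴·(3.08×10⁸/1.08×10¹⁰)² = 3785 W/m².
For an isothermal sphere T⁴ = (1−a)S/(4σ) = 1.669×10¹⁰ K⁴.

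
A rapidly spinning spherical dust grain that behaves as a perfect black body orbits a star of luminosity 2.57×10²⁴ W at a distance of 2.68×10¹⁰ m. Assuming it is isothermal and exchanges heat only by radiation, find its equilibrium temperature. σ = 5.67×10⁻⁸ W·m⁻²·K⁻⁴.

First find the stellar flux at distance d: S = L/(4πd²) = 2.57×10²⁴/(4π·(2.68×10¹⁰)²) = 284.7 W/m².
For an isothermal sphere, absorbed (1−a)S·πr² = emitted σ·4πr²·T⁴, so T⁴ = (1−a)S/(4σ).
T⁴ = 1.00·284.7/(4·5.67×10⁻⁸) = 1.255×10⁹ K⁴.

T ≈ 188 K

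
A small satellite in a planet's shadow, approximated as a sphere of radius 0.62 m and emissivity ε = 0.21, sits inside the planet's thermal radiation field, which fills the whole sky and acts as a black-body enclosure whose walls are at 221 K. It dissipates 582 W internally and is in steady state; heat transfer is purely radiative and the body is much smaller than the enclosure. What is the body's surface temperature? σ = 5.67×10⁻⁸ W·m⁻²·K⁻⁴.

For a small grey body in a large enclosure, net radiated power = εσA(T⁴ − T_w⁴).
Steady state: P = εσA(T⁴ − T_w⁴) with A = 4πr² = 4.831 m².
T⁴ = P/(εσA) + T_w⁴ = 582/(0.21·5.67×10⁻⁸·4.831) + (221)⁴
    = 1.012×10¹⁰ + 2.385×10⁹ = 1.250×10¹⁰ K⁴.

T ≈ 334 K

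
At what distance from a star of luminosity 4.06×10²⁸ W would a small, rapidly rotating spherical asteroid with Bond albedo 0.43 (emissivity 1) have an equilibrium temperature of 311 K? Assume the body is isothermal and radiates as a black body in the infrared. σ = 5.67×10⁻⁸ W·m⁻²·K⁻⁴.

For an isothermal black-emitting sphere, (1−a)S·πr² = σ·4πr²·T⁴ ⇒ S = 4σT⁴/(1−a).
S = 4·5.67×10⁻⁸·(311)⁴/0.570 = 3722 W/m².
Flux falls as S = L/(4πd²), so d = √(L/(4πS)) = √(4.06×10²⁸/(4π·3722)).

d ≈ 9.32×10¹¹ m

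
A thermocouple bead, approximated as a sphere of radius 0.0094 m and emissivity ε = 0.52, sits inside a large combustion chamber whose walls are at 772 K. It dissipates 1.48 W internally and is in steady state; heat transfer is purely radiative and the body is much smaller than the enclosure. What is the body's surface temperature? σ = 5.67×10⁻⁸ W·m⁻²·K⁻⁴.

For a small grey body in a large enclosure, net radiated power = εσA(T⁴ − T_w⁴).
Steady state: P = εσA(T⁴ − T_w⁴) with A = 4πr² = 0.001110 m².
T⁴ = P/(εσA) + T_w⁴ = 1.48/(0.52·5.67×10⁻⁸·0.001110) + (772)⁴
    = 4.521×10¹⁰ + 3.552×10¹¹ = 4.004×10¹¹ K⁴.

T ≈ 795 K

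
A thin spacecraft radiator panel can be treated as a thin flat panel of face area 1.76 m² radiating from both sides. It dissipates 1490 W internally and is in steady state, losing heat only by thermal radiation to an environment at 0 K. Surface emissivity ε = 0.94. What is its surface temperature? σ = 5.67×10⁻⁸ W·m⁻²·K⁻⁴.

T ≈ 299 K

Steady state: internal power = radiated power, P = εσA T⁴.
Radiating area A = 2·1.76 = 3.520 m².
T⁴ = P/(εσA) = 1490/(0.94·5.67×10⁻⁸·3.520) = 7.942×10⁹ K⁴.
T = (7.942×10⁹)^(1/4).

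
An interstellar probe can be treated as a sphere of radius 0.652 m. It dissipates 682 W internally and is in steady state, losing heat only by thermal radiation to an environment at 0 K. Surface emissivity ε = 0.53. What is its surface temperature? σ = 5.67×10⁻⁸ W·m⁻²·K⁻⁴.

T ≈ 255 K

Steady state: internal power = radiated power, P = εσA T⁴.
Radiating area A = 4πr² = 5.342 m².
T⁴ = P/(εσA) = 682/(0.53·5.67×10⁻⁸·5.342) = 4.248×10⁹ K⁴.
T = (4.248×10⁹)^(1/4).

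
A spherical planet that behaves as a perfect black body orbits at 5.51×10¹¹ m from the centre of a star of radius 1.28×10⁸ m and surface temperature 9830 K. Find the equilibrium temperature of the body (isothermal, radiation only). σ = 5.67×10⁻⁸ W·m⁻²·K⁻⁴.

T ≈ 106 K

The star's surface emits σT_*⁴; at distance d the flux is S = σT_*⁴(R_*/d)².
S = 5.67×10⁻⁸·(9830)⁴·(1.28×10⁸/5.51×10¹¹)² = 28.57 W/m².
For an isothermal sphere T⁴ = (1−a)S/(4σ) = 1.260×10⁸ K⁴.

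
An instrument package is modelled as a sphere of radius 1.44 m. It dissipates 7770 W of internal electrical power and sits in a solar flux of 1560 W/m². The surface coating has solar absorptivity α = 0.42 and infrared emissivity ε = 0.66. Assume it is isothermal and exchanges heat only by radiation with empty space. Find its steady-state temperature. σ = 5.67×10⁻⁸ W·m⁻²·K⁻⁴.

T ≈ 333 K

At steady state, absorbed solar power + internal power = radiated power.
Absorbed: α·S·A_cross = 0.42·1560·6.514 = 4268 W (cross-section πr²).
Total input = 4268 + 7770 = 12040 W.
Radiated: εσ·A_surf·T⁴ with A_surf = 4πr² = 26.06 m².
T⁴ = 12040/(0.66·5.67×10⁻⁸·26.06) = 1.235×10¹⁰ K⁴.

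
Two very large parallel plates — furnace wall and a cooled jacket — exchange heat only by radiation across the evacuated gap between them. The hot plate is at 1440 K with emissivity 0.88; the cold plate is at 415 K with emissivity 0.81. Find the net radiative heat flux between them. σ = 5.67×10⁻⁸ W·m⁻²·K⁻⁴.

q ≈ 1.77×10⁵ W/m²

For two infinite grey parallel plates, q = σ(T₁⁴ − T₂⁴)/(1/ε₁ + 1/ε₂ − 1).
T₁⁴ − T₂⁴ = 4.300×10¹² − 2.966×10¹⁰ = 4.270×10¹² K⁴.
1/ε₁ + 1/ε₂ − 1 = 1.136 + 1.235 − 1 = 1.371.
q = 5.67×10⁻⁸ × 4.270×10¹² / 1.371.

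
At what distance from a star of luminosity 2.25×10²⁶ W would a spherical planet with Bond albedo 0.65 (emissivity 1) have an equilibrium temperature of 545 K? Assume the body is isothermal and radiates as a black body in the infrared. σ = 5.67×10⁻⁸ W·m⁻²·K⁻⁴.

For an isothermal black-emitting sphere, (1−a)S·πr² = σ·4πr²·T⁴ ⇒ S = 4σT⁴/(1−a).
S = 4·5.67×10⁻⁸·(545)⁴/0.350 = 57170 W/m².
Flux falls as S = L/(4πd²), so d = √(L/(4πS)) = √(2.25×10²⁶/(4π·57170)).

d ≈ 1.77×10¹⁰ m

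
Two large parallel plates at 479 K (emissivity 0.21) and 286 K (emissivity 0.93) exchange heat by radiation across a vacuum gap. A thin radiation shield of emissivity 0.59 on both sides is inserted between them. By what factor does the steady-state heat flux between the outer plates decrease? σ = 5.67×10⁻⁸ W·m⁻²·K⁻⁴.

Without shield: q₀ = σΔ(T⁴)/(1/ε₁+1/ε₂−1) with denominator 4.837.
With shield the two gaps are in series; the resistances add: (1/ε₁+1/ε_s−1)+(1/ε_s+1/ε₂−1) = 5.457+1.770 = 7.227.
Heat-flux ratio q₀/q = 7.227/4.837.

factor ≈ 1.49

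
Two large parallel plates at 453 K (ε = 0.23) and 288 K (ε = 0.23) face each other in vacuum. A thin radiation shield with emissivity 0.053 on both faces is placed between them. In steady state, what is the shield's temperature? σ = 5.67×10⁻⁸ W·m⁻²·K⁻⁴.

T_s ≈ 396 K

In steady state the net flux on the hot side equals that on the cold side.
σ(T₁⁴−T_s⁴)/D₁ = σ(T_s⁴−T₂⁴)/D₂, with D₁ = 1/ε₁+1/ε_s−1 = 22.22, D₂ = 1/ε_s+1/ε₂−1 = 22.22.
Solve for T_s⁴: T_s⁴ = (D₂·T₁⁴ + D₁·T₂⁴)/(D₁+D₂) = 2.450×10¹⁰ K⁴.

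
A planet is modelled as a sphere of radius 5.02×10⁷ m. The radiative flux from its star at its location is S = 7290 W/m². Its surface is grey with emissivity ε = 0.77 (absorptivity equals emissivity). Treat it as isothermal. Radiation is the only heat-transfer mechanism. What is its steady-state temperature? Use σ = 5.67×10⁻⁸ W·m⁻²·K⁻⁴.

At equilibrium, absorbed power = emitted power.
Absorbing cross-section = πr² = 7.917×10¹⁵ m²; emitting surface = 4πr² = 3.167×10¹⁶ m² (ratio 4).
εS·A_cross = εσ·A_surf·T⁴  ⇒  T⁴ = S/(4σ)   (ε cancels).
T⁴ = 7290/(4·5.67×10⁻⁸) = 3.214×10¹⁰ K⁴.
T = (3.214×10¹⁰)^(1/4).

T ≈ 423 K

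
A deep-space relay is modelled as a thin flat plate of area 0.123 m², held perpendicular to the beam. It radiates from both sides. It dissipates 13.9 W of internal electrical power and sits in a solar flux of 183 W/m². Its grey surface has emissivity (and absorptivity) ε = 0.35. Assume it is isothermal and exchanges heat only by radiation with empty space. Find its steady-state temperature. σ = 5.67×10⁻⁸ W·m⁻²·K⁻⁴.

T ≈ 258 K

At steady state, absorbed solar power + internal power = radiated power.
Absorbed: α·S·A_cross = 0.35·183·0.1230 = 7.878 W (cross-section A).
Total input = 7.878 + 13.9 = 21.78 W.
Radiated: εσ·A_surf·T⁴ with A_surf = 2A = 0.2460 m².
T⁴ = 21.78/(0.35·5.67×10⁻⁸·0.2460) = 4.461×10⁹ K⁴.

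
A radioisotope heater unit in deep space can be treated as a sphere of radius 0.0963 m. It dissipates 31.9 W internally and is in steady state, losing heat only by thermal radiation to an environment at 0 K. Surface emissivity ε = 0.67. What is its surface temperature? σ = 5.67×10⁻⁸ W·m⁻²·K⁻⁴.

Steady state: internal power = radiated power, P = εσA T⁴.
Radiating area A = 4πr² = 0.1165 m².
T⁴ = P/(εσA) = 31.9/(0.67·5.67×10⁻⁸·0.1165) = 7.206×10⁹ K⁴.
T = (7.206×10⁹)^(1/4).

T ≈ 291 K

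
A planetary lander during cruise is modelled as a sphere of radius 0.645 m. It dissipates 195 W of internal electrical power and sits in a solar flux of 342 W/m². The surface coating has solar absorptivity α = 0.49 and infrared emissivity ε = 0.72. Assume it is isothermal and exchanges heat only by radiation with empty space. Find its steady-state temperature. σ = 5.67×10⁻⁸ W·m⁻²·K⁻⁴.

At steady state, absorbed solar power + internal power = radiated power.
Absorbed: α·S·A_cross = 0.49·342·1.307 = 219.0 W (cross-section πr²).
Total input = 219.0 + 195 = 414.0 W.
Radiated: εσ·A_surf·T⁴ with A_surf = 4πr² = 5.228 m².
T⁴ = 414.0/(0.72·5.67×10⁻⁸·5.228) = 1.940×10⁹ K⁴.

T ≈ 210 K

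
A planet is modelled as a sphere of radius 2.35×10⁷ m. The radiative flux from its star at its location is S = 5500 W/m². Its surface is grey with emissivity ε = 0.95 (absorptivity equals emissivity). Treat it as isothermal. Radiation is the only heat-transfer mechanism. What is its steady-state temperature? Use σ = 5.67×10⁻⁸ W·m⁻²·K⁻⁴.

At equilibrium, absorbed power = emitted power.
Absorbing cross-section = πr² = 1.735×10¹⁵ m²; emitting surface = 4πr² = 6.940×10¹⁵ m² (ratio 4).
εS·A_cross = εσ·A_surf·T⁴  ⇒  T⁴ = S/(4σ)   (ε cancels).
T⁴ = 5500/(4·5.67×10⁻⁸) = 2.425×10¹⁰ K⁴.
T = (2.425×10¹⁰)^(1/4).

T ≈ 395 K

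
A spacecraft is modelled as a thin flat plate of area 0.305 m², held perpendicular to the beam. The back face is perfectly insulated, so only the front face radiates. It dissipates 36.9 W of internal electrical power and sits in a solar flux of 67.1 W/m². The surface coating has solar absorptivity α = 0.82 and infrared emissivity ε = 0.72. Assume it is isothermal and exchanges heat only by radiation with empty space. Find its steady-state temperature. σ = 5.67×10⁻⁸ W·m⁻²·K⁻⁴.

At steady state, absorbed solar power + internal power = radiated power.
Absorbed: α·S·A_cross = 0.82·67.1·0.3050 = 16.78 W (cross-section A).
Total input = 16.78 + 36.9 = 53.68 W.
Radiated: εσ·A_surf·T⁴ with A_surf = A = 0.3050 m².
T⁴ = 53.68/(0.72·5.67×10⁻⁸·0.3050) = 4.311×10⁹ K⁴.

T ≈ 256 K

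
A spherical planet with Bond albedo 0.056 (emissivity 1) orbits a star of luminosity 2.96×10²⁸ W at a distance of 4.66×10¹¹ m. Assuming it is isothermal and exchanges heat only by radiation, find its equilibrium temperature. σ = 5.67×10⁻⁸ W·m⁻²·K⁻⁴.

T ≈ 461 K

First find the stellar flux at distance d: S = L/(4πd²) = 2.96×10²⁸/(4π·(4.66×10¹¹)²) = 10850 W/m².
For an isothermal sphere, absorbed (1−a)S·πr² = emitted σ·4πr²·T⁴, so T⁴ = (1−a)S/(4σ).
T⁴ = 0.944·10850/(4·5.67×10⁻⁸) = 4.515×10¹⁰ K⁴.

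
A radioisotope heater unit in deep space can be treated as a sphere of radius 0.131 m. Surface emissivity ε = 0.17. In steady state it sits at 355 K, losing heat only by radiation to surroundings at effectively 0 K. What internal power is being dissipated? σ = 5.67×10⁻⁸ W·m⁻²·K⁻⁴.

Steady state: P = εσA T⁴.
A = 4πr² = 0.2157 m²; T⁴ = (355)⁴ = 1.588×10¹⁰ K⁴.
P = 0.17 × 5.67×10⁻⁸ × 0.2157 × 1.588×10¹⁰.

P ≈ 33.0 W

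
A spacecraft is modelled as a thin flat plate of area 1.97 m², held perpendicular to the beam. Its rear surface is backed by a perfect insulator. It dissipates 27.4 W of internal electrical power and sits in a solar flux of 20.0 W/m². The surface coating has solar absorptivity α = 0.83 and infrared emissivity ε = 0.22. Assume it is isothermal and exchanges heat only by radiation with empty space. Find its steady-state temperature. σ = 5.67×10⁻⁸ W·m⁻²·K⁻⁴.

At steady state, absorbed solar power + internal power = radiated power.
Absorbed: α·S·A_cross = 0.83·20.0·1.970 = 32.70 W (cross-section A).
Total input = 32.70 + 27.4 = 60.10 W.
Radiated: εσ·A_surf·T⁴ with A_surf = A = 1.970 m².
T⁴ = 60.10/(0.22·5.67×10⁻⁸·1.970) = 2.446×10⁹ K⁴.

T ≈ 222 K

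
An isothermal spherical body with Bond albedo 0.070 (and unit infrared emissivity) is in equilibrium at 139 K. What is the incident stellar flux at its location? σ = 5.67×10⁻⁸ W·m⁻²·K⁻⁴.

(1−a)S·πr² = σ·4πr²·T⁴ ⇒ S = 4σT⁴/(1−a).
S = 4·5.67×10⁻⁸·3.733×10⁸/0.930.

S ≈ 91.0 W/m²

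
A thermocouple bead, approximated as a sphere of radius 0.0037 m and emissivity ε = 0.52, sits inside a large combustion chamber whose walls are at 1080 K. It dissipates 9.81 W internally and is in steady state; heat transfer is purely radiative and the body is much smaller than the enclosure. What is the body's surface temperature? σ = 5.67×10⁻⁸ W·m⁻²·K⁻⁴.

T ≈ 1350 K

For a small grey body in a large enclosure, net radiated power = εσA(T⁴ − T_w⁴).
Steady state: P = εσA(T⁴ − T_w⁴) with A = 4πr² = 1.720×10⁻⁴ m².
T⁴ = P/(εσA) + T_w⁴ = 9.81/(0.52·5.67×10⁻⁸·1.720×10⁻⁴) + (1080)⁴
    = 1.934×10¹² + 1.360×10¹² = 3.295×10¹² K⁴.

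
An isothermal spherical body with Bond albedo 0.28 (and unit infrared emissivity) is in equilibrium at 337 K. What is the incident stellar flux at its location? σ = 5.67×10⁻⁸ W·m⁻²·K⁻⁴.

S ≈ 4060 W/m²

(1−a)S·πr² = σ·4πr²·T⁴ ⇒ S = 4σT⁴/(1−a).
S = 4·5.67×10⁻⁸·1.290×10¹⁰/0.720.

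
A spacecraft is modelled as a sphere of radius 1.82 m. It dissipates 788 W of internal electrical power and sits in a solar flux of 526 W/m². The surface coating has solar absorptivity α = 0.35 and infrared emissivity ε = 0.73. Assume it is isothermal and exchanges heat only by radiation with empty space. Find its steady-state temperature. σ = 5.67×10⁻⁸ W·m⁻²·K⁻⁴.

At steady state, absorbed solar power + internal power = radiated power.
Absorbed: α·S·A_cross = 0.35·526·10.41 = 1916 W (cross-section πr²).
Total input = 1916 + 788 = 2704 W.
Radiated: εσ·A_surf·T⁴ with A_surf = 4πr² = 41.62 m².
T⁴ = 2704/(0.73·5.67×10⁻⁸·41.62) = 1.569×10⁹ K⁴.

T ≈ 199 K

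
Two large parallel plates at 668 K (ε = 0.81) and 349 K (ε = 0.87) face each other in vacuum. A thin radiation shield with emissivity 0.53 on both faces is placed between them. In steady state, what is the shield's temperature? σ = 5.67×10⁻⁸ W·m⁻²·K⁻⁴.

In steady state the net flux on the hot side equals that on the cold side.
σ(T₁⁴−T_s⁴)/D₁ = σ(T_s⁴−T₂⁴)/D₂, with D₁ = 1/ε₁+1/ε_s−1 = 2.121, D₂ = 1/ε_s+1/ε₂−1 = 2.036.
Solve for T_s⁴: T_s⁴ = (D₂·T₁⁴ + D₁·T₂⁴)/(D₁+D₂) = 1.051×10¹¹ K⁴.

T_s ≈ 569 K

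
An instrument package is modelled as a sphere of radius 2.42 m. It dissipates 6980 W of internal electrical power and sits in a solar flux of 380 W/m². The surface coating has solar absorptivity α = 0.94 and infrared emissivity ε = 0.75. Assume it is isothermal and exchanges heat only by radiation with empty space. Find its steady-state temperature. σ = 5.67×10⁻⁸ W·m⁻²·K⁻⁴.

At steady state, absorbed solar power + internal power = radiated power.
Absorbed: α·S·A_cross = 0.94·380·18.40 = 6572 W (cross-section πr²).
Total input = 6572 + 6980 = 13550 W.
Radiated: εσ·A_surf·T⁴ with A_surf = 4πr² = 73.59 m².
T⁴ = 13550/(0.75·5.67×10⁻⁸·73.59) = 4.330×10⁹ K⁴.

T ≈ 257 K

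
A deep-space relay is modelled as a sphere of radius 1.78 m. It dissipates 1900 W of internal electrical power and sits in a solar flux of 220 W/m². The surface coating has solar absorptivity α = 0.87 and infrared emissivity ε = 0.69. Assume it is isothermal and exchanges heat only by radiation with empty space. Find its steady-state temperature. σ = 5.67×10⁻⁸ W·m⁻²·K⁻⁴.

At steady state, absorbed solar power + internal power = radiated power.
Absorbed: α·S·A_cross = 0.87·220·9.954 = 1905 W (cross-section πr²).
Total input = 1905 + 1900 = 3805 W.
Radiated: εσ·A_surf·T⁴ with A_surf = 4πr² = 39.82 m².
T⁴ = 3805/(0.69·5.67×10⁻⁸·39.82) = 2.443×10⁹ K⁴.

T ≈ 222 K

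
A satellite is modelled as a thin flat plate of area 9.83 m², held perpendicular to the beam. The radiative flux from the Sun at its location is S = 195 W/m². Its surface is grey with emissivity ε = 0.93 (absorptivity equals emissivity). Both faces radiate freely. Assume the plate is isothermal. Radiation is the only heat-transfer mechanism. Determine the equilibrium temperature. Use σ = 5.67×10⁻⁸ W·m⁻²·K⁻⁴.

T ≈ 204 K

At equilibrium, absorbed power = emitted power.
Absorbing cross-section = A = 9.830 m²; emitting surface = 2A = 19.66 m² (ratio 2).
εS·A_cross = εσ·A_surf·T⁴  ⇒  T⁴ = S/(2σ)   (ε cancels).
T⁴ = 195/(2·5.67×10⁻⁸) = 1.720×10⁹ K⁴.
T = (1.720×10⁹)^(1/4).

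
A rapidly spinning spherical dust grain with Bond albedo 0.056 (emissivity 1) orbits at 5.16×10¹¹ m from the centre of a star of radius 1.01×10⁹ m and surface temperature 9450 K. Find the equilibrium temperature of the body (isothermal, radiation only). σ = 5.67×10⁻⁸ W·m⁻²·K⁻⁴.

The star's surface emits σT_*⁴; at distance d the flux is S = σT_*⁴(R_*/d)².
S = 5.67×10⁻⁸·(9450)⁴·(1.01×10⁹/5.16×10¹¹)² = 1732 W/m².
For an isothermal sphere T⁴ = (1−a)S/(4σ) = 7.211×10⁹ K⁴.

T ≈ 291 K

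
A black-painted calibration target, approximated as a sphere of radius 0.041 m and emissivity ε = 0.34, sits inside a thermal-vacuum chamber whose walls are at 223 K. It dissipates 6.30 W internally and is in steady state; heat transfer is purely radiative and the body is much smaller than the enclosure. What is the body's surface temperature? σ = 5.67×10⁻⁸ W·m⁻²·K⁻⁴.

For a small grey body in a large enclosure, net radiated power = εσA(T⁴ − T_w⁴).
Steady state: P = εσA(T⁴ − T_w⁴) with A = 4πr² = 0.02112 m².
T⁴ = P/(εσA) + T_w⁴ = 6.30/(0.34·5.67×10⁻⁸·0.02112) + (223)⁴
    = 1.547×10¹⁰ + 2.473×10⁹ = 1.794×10¹⁰ K⁴.

T ≈ 366 K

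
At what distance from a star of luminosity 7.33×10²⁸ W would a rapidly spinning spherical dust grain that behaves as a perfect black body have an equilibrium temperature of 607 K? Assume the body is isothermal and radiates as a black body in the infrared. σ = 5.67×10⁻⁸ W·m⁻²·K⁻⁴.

d ≈ 4.35×10¹¹ m

For an isothermal black-emitting sphere, (1−a)S·πr² = σ·4πr²·T⁴ ⇒ S = 4σT⁴/(1−a).
S = 4·5.67×10⁻⁸·(607)⁴/1.00 = 30790 W/m².
Flux falls as S = L/(4πd²), so d = √(L/(4πS)) = √(7.33×10²⁸/(4π·30790)).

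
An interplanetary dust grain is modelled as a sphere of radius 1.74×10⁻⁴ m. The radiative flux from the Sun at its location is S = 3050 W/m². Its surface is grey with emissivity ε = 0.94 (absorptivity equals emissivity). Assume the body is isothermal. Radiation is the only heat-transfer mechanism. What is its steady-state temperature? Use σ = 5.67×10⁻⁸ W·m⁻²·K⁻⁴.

T ≈ 341 K

At equilibrium, absorbed power = emitted power.
Absorbing cross-section = πr² = 9.511×10⁻⁸ m²; emitting surface = 4πr² = 3.805×10⁻⁷ m² (ratio 4).
εS·A_cross = εσ·A_surf·T⁴  ⇒  T⁴ = S/(4σ)   (ε cancels).
T⁴ = 3050/(4·5.67×10⁻⁸) = 1.345×10¹⁰ K⁴.
T = (1.345×10¹⁰)^(1/4).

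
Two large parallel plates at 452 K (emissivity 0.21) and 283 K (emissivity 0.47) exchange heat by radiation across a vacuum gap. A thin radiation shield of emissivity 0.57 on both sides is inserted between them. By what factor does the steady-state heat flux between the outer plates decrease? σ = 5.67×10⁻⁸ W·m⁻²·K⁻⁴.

Without shield: q₀ = σΔ(T⁴)/(1/ε₁+1/ε₂−1) with denominator 5.890.
With shield the two gaps are in series; the resistances add: (1/ε₁+1/ε_s−1)+(1/ε_s+1/ε₂−1) = 5.516+2.882 = 8.398.
Heat-flux ratio q₀/q = 8.398/5.890.

factor ≈ 1.43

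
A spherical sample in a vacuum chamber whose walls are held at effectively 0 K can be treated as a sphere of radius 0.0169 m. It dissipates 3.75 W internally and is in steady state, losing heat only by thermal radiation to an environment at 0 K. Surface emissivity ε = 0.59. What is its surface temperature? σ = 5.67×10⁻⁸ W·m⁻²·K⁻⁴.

T ≈ 420 K

Steady state: internal power = radiated power, P = εσA T⁴.
Radiating area A = 4πr² = 0.003589 m².
T⁴ = P/(εσA) = 3.75/(0.59·5.67×10⁻⁸·0.003589) = 3.123×10¹⁰ K⁴.
T = (3.123×10¹⁰)^(1/4).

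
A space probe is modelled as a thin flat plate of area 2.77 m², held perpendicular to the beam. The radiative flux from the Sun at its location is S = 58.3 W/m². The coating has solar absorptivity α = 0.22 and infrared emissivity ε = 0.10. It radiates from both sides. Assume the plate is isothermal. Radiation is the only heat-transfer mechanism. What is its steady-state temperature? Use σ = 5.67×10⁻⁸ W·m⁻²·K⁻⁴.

T ≈ 183 K

At equilibrium, absorbed power = emitted power.
Absorbing cross-section = A = 2.770 m²; emitting surface = 2A = 5.540 m² (ratio 2).
αS·A_cross = εσ·A_surf·T⁴  ⇒  T⁴ = αS/(ε·2σ).
T⁴ = 0.220·58.3/(0.10·2·5.67×10⁻⁸) = 1.131×10⁹ K⁴.
T = (1.131×10⁹)^(1/4).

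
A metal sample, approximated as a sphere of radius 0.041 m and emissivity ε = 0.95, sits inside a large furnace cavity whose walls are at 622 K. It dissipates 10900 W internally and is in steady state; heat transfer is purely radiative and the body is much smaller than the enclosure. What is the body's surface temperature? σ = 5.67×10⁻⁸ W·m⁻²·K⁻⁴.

For a small grey body in a large enclosure, net radiated power = εσA(T⁴ − T_w⁴).
Steady state: P = εσA(T⁴ − T_w⁴) with A = 4πr² = 0.02112 m².
T⁴ = P/(εσA) + T_w⁴ = 10900/(0.95·5.67×10⁻⁸·0.02112) + (622)⁴
    = 9.579×10¹² + 1.497×10¹¹ = 9.729×10¹² K⁴.

T ≈ 1770 K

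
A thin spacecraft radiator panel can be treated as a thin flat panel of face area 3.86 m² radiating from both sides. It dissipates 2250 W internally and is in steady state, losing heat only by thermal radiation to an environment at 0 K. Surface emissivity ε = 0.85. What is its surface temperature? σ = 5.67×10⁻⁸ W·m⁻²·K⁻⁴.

Steady state: internal power = radiated power, P = εσA T⁴.
Radiating area A = 2·3.86 = 7.720 m².
T⁴ = P/(εσA) = 2250/(0.85·5.67×10⁻⁸·7.720) = 6.047×10⁹ K⁴.
T = (6.047×10⁹)^(1/4).

T ≈ 279 K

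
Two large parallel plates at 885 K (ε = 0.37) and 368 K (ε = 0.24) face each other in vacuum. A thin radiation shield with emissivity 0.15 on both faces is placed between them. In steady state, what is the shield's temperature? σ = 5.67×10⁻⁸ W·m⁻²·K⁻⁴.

T_s ≈ 764 K

In steady state the net flux on the hot side equals that on the cold side.
σ(T₁⁴−T_s⁴)/D₁ = σ(T_s⁴−T₂⁴)/D₂, with D₁ = 1/ε₁+1/ε_s−1 = 8.369, D₂ = 1/ε_s+1/ε₂−1 = 9.833.
Solve for T_s⁴: T_s⁴ = (D₂·T₁⁴ + D₁·T₂⁴)/(D₁+D₂) = 3.398×10¹¹ K⁴.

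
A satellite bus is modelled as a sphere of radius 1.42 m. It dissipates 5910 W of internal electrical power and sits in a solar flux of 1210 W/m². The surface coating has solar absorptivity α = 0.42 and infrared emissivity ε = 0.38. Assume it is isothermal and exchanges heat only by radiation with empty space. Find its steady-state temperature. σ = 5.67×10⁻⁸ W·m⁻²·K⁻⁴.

At steady state, absorbed solar power + internal power = radiated power.
Absorbed: α·S·A_cross = 0.42·1210·6.335 = 3219 W (cross-section πr²).
Total input = 3219 + 5910 = 9129 W.
Radiated: εσ·A_surf·T⁴ with A_surf = 4πr² = 25.34 m².
T⁴ = 9129/(0.38·5.67×10⁻⁸·25.34) = 1.672×10¹⁰ K⁴.

T ≈ 360 K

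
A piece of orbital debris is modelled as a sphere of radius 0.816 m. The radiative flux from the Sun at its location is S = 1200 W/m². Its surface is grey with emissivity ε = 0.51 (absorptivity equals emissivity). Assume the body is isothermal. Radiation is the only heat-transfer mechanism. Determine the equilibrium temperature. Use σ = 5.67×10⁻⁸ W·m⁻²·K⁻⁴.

At equilibrium, absorbed power = emitted power.
Absorbing cross-section = πr² = 2.092 m²; emitting surface = 4πr² = 8.367 m² (ratio 4).
εS·A_cross = εσ·A_surf·T⁴  ⇒  T⁴ = S/(4σ)   (ε cancels).
T⁴ = 1200/(4·5.67×10⁻⁸) = 5.291×10⁹ K⁴.
T = (5.291×10⁹)^(1/4).

T ≈ 270 K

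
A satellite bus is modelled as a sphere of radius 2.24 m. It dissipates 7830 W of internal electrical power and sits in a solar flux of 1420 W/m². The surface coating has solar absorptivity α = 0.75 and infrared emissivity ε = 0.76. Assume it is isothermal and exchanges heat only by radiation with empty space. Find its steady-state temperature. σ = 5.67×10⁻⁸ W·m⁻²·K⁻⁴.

T ≈ 309 K

At steady state, absorbed solar power + internal power = radiated power.
Absorbed: α·S·A_cross = 0.75·1420·15.76 = 16790 W (cross-section πr²).
Total input = 16790 + 7830 = 24620 W.
Radiated: εσ·A_surf·T⁴ with A_surf = 4πr² = 63.05 m².
T⁴ = 24620/(0.76·5.67×10⁻⁸·63.05) = 9.060×10⁹ K⁴.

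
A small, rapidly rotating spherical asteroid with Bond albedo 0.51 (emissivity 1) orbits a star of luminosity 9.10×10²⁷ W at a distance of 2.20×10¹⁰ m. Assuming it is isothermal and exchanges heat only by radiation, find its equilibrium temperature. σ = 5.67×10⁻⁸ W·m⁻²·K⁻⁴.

First find the stellar flux at distance d: S = L/(4πd²) = 9.10×10²⁷/(4π·(2.20×10¹⁰)²) = 1.496×10⁶ W/m².
For an isothermal sphere, absorbed (1−a)S·πr² = emitted σ·4πr²·T⁴, so T⁴ = (1−a)S/(4σ).
T⁴ = 0.490·1.496×10⁶/(4·5.67×10⁻⁸) = 3.233×10¹² K⁴.

T ≈ 1340 K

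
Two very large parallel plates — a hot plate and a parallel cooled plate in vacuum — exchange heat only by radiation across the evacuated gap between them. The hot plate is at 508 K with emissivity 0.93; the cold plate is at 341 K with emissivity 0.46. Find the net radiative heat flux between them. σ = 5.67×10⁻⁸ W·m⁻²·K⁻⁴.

q ≈ 1340 W/m²

For two infinite grey parallel plates, q = σ(T₁⁴ − T₂⁴)/(1/ε₁ + 1/ε₂ − 1).
T₁⁴ − T₂⁴ = 6.660×10¹⁰ − 1.352×10¹⁰ = 5.308×10¹⁰ K⁴.
1/ε₁ + 1/ε₂ − 1 = 1.075 + 2.174 − 1 = 2.249.
q = 5.67×10⁻⁸ × 5.308×10¹⁰ / 2.249.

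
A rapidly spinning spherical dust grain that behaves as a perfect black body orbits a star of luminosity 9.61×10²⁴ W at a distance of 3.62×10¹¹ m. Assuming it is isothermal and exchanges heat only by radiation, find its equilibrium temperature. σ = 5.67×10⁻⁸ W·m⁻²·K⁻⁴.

T ≈ 71.2 K

First find the stellar flux at distance d: S = L/(4πd²) = 9.61×10²⁴/(4π·(3.62×10¹¹)²) = 5.836 W/m².
For an isothermal sphere, absorbed (1−a)S·πr² = emitted σ·4πr²·T⁴, so T⁴ = (1−a)S/(4σ).
T⁴ = 1.00·5.836/(4·5.67×10⁻⁸) = 2.573×10⁷ K⁴.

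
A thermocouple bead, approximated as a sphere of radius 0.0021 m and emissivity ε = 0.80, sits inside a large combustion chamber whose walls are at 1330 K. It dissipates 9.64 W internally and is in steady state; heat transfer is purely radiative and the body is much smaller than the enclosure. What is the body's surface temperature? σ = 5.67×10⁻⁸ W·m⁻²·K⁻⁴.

T ≈ 1620 K

For a small grey body in a large enclosure, net radiated power = εσA(T⁴ − T_w⁴).
Steady state: P = εσA(T⁴ − T_w⁴) with A = 4πr² = 5.542×10⁻⁵ m².
T⁴ = P/(εσA) + T_w⁴ = 9.64/(0.80·5.67×10⁻⁸·5.542×10⁻⁵) + (1330)⁴
    = 3.835×10¹² + 3.129×10¹² = 6.964×10¹² K⁴.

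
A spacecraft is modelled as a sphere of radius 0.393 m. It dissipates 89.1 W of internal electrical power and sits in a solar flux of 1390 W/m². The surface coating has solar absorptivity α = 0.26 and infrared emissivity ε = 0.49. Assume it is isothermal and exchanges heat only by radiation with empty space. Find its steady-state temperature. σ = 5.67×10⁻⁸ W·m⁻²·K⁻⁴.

T ≈ 265 K

At steady state, absorbed solar power + internal power = radiated power.
Absorbed: α·S·A_cross = 0.26·1390·0.4852 = 175.4 W (cross-section πr²).
Total input = 175.4 + 89.1 = 264.5 W.
Radiated: εσ·A_surf·T⁴ with A_surf = 4πr² = 1.941 m².
T⁴ = 264.5/(0.49·5.67×10⁻⁸·1.941) = 4.904×10⁹ K⁴.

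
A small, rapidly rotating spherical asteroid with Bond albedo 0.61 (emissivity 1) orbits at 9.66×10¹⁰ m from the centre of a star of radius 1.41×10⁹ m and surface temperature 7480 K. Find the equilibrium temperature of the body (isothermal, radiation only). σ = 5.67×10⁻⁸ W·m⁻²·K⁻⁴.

The star's surface emits σT_*⁴; at distance d the flux is S = σT_*⁴(R_*/d)².
S = 5.67×10⁻⁸·(7480)⁴·(1.41×10⁹/9.66×10¹⁰)² = 37820 W/m².
For an isothermal sphere T⁴ = (1−a)S/(4σ) = 6.503×10¹⁰ K⁴.

T ≈ 505 K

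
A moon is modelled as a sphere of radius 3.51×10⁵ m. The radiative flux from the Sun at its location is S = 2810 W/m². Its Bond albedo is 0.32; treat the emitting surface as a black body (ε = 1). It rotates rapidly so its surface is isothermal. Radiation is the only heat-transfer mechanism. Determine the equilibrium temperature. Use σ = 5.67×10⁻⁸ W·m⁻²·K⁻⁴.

At equilibrium, absorbed power = emitted power.
Absorbing cross-section = πr² = 3.870×10¹¹ m²; emitting surface = 4πr² = 1.548×10¹² m² (ratio 4).
(1−a)S·A_cross = εσ·A_surf·T⁴  ⇒  T⁴ = (1−a)S/(4σ).
T⁴ = 0.680·2810/(4·5.67×10⁻⁸) = 8.425×10⁹ K⁴.
T = (8.425×10⁹)^(1/4).

T ≈ 303 K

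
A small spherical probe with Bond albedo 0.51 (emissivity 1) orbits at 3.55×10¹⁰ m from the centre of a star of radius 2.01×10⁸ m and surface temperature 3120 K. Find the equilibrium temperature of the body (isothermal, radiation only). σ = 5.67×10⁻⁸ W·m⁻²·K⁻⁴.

T ≈ 139 K

The star's surface emits σT_*⁴; at distance d the flux is S = σT_*⁴(R_*/d)².
S = 5.67×10⁻⁸·(3120)⁴·(2.01×10⁸/3.55×10¹⁰)² = 172.2 W/m².
For an isothermal sphere T⁴ = (1−a)S/(4σ) = 3.721×10⁸ K⁴.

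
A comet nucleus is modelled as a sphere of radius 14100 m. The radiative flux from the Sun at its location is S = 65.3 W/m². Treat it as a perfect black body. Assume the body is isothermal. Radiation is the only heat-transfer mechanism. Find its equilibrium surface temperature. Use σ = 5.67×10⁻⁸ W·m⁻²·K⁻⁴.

At equilibrium, absorbed power = emitted power.
Absorbing cross-section = πr² = 6.246×10⁸ m²; emitting surface = 4πr² = 2.498×10⁹ m² (ratio 4).
S·A_cross = εσ·A_surf·T⁴  ⇒  T⁴ = S/(4σ).
T⁴ = 1.00·65.3/(4·5.67×10⁻⁸) = 2.879×10⁸ K⁴.
T = (2.879×10⁸)^(1/4).

T ≈ 130 K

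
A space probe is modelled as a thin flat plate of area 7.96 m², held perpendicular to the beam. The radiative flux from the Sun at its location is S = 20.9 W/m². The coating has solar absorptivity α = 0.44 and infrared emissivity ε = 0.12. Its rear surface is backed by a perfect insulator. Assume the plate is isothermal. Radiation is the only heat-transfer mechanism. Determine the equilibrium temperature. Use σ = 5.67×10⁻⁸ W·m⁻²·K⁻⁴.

At equilibrium, absorbed power = emitted power.
Absorbing cross-section = A = 7.960 m²; emitting surface = A = 7.960 m² (ratio 1).
αS·A_cross = εσ·A_surf·T⁴  ⇒  T⁴ = αS/(ε·1σ).
T⁴ = 0.440·20.9/(0.12·1·5.67×10⁻⁸) = 1.352×10⁹ K⁴.
T = (1.352×10⁹)^(1/4).

T ≈ 192 K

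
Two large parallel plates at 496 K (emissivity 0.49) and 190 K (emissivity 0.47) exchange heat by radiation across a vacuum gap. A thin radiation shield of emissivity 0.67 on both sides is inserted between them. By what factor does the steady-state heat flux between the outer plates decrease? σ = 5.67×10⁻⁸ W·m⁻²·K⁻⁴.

factor ≈ 1.63

Without shield: q₀ = σΔ(T⁴)/(1/ε₁+1/ε₂−1) with denominator 3.168.
With shield the two gaps are in series; the resistances add: (1/ε₁+1/ε_s−1)+(1/ε_s+1/ε₂−1) = 2.533+2.620 = 5.154.
Heat-flux ratio q₀/q = 5.154/3.168.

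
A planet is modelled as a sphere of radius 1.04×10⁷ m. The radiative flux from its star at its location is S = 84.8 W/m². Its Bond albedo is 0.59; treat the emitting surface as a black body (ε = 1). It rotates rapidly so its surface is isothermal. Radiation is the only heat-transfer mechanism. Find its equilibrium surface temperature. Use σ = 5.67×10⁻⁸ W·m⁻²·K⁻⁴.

T ≈ 111 K

At equilibrium, absorbed power = emitted power.
Absorbing cross-section = πr² = 3.398×10¹⁴ m²; emitting surface = 4πr² = 1.359×10¹⁵ m² (ratio 4).
(1−a)S·A_cross = εσ·A_surf·T⁴  ⇒  T⁴ = (1−a)S/(4σ).
T⁴ = 0.410·84.8/(4·5.67×10⁻⁸) = 1.533×10⁸ K⁴.
T = (1.533×10⁸)^(1/4).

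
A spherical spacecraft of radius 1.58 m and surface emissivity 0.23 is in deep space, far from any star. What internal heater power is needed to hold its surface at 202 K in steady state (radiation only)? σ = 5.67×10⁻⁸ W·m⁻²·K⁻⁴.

P ≈ 681 W

P = εσ·4πr²·T⁴.
4πr² = 31.37 m²; T⁴ = 1.665×10⁹ K⁴.
P = 0.23·5.67×10⁻⁸·31.37·1.665×10⁹.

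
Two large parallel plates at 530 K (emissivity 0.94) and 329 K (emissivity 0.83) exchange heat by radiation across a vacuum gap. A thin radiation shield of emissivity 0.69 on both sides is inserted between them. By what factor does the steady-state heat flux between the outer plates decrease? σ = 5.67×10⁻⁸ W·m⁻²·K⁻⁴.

factor ≈ 2.50

Without shield: q₀ = σΔ(T⁴)/(1/ε₁+1/ε₂−1) with denominator 1.269.
With shield the two gaps are in series; the resistances add: (1/ε₁+1/ε_s−1)+(1/ε_s+1/ε₂−1) = 1.513+1.654 = 3.167.
Heat-flux ratio q₀/q = 3.167/1.269.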